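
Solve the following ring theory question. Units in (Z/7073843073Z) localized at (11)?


Local ring = Z/2357947691Z.
phi(2357947691) = 11^8*(11-1) = 2143588810


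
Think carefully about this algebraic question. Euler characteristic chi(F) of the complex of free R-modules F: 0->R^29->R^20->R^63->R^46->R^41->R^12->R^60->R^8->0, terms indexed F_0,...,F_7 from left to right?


chi = sum (-1)^i * rank:
(-1)^0*29=29
(-1)^1*20=-20
(-1)^2*63=63
(-1)^3*46=-46
(-1)^4*41=41
(-1)^5*12=-12
(-1)^6*60=60
(-1)^7*8=-8
chi=107


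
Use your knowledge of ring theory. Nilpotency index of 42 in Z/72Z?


42^k mod 72:
k=1: 42
k=2: 36
k=3: 0
First zero at k = 3


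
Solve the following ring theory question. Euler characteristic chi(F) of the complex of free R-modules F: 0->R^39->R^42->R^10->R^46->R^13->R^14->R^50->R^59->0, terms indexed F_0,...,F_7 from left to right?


chi = sum (-1)^i * rank:
(-1)^0*39=39
(-1)^1*42=-42
(-1)^2*10=10
(-1)^3*46=-46
(-1)^4*13=13
(-1)^5*14=-14
(-1)^6*50=50
(-1)^7*59=-59
chi=-49


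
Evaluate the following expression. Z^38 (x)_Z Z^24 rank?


rank(M(x)N) = rank(M)*rank(N)
38*24 = 912


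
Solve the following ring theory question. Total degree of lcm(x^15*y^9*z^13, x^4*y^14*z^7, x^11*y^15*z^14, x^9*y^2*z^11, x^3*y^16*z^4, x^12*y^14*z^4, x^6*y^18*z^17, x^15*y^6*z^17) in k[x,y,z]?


lcm = componentwise max:
x: max(15,4,11,9,3,12,6,15)=15
y: max(9,14,15,2,16,14,18,6)=18
z: max(13,7,14,11,4,4,17,17)=17
Total=15+18+17=50


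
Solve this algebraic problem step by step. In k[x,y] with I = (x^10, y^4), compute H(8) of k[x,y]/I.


k[x,y], I = (x^10, y^4), d = 8
Need i < 10 and d-i < 4.
Range: 5 <= i <= 8.
H(8) = 4


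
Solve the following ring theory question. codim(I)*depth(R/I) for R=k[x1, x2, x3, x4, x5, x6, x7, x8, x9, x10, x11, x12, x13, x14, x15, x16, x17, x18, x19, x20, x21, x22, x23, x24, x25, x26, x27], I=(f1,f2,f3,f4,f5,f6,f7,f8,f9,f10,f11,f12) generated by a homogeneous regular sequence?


codim=12, depth=dim(R/I)=27-12=15
Product=12*15=180


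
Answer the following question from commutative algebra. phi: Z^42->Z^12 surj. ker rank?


rank(ker) = 42-12 = 30


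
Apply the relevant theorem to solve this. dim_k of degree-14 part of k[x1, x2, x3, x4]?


C(d+n-1,n-1)=C(17,3)=680


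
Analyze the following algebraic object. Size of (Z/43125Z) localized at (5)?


5-primary part: 43125=5^4*69
Size=5^4=625


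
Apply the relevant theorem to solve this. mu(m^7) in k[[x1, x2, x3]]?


C(n+d-1,d)=C(9,7)=36


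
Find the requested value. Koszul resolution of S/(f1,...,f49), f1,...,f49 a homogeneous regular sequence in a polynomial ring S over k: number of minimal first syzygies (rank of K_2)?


Regular sequence => Koszul complex is the minimal free resolution.
Syz_1 minimally generated by Koszul relations f_i*e_j - f_j*e_i (i<j): mu(Syz_1) = beta_2 = C(m,2) = m(m-1)/2
m=49
49*48/2 = 1176


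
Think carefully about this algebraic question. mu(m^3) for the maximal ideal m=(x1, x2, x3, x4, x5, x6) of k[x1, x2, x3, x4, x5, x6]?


Graded Nakayama: mu(m^d) = dim_k (m^d/m^(d+1)) = #degree-3 monomials in 6 vars
C(n+d-1,d)=C(8,3)=56


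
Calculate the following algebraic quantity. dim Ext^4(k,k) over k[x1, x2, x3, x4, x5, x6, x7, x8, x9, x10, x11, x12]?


C(n,i)=C(12,4)=495


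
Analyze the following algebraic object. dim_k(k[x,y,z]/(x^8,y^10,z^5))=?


Basis: x^iy^jz^k, i<8,j<10,k<5
8*10*5=400


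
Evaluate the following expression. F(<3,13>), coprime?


gcd(3,13)=1 => F=ab-a-b=3*13-3-13=39-16=23


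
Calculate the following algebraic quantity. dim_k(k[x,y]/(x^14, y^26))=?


Basis: x^i*y^j, i<14, j<26
14*26=364


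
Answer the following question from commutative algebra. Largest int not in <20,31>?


gcd(20,31)=1 => F=ab-a-b=20*31-20-31=620-51=569


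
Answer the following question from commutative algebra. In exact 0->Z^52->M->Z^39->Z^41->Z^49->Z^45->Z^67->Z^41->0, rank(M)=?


Alt sum=0:
(-1)^0*52 + (-1)^1*? + (-1)^2*39 + (-1)^3*41 + (-1)^4*49 + (-1)^5*45 + (-1)^6*67 + (-1)^7*41=0
rank(M)=80


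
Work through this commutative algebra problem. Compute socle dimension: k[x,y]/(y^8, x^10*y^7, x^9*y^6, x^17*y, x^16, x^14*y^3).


Socle = ann(m) = span of standard monomials u with x*u, y*u in I (staircase corners).
Redundant generators: x^10*y^7, x^17*y
Minimal generators: x^16, x^14*y^3, x^9*y^6, y^8
Corners: x^8y^7, x^13y^5, x^15y^2
Socle dim=3


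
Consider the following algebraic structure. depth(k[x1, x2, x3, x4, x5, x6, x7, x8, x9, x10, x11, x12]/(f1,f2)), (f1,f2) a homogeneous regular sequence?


depth(R)=12
depth(R/I)=12-2=10


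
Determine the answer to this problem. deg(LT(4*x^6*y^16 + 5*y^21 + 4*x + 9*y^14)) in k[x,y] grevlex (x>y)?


LT: 4*x^6*y^16
deg_x=6, deg_y=16
Total=6+16=22


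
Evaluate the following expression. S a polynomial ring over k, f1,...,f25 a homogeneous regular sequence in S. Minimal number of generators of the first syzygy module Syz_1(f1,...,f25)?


Regular sequence => Koszul complex is the minimal free resolution.
Syz_1 minimally generated by Koszul relations f_i*e_j - f_j*e_i (i<j): mu(Syz_1) = beta_2 = C(m,2) = m(m-1)/2
m=25
25*24/2 = 300


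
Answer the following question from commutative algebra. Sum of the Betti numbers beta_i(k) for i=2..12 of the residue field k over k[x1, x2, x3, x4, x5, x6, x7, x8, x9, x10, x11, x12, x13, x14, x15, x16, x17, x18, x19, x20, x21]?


Koszul resolution: beta_i(k)=C(n,i), n=21
C(21,2)=210, C(21,3)=1330, C(21,4)=5985, C(21,5)=20349, C(21,6)=54264, C(21,7)=116280, C(21,8)=203490, C(21,9)=293930, C(21,10)=352716, C(21,11)=352716, C(21,12)=293930
Sum=1695200


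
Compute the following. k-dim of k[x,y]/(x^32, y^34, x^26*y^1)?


k[x,y]/I, I = (x^32, y^34, x^26*y^1)
Rect: 32x34=1088. Corner: (32-26)x(34-1)=198.
dim = 1088-198 = 890


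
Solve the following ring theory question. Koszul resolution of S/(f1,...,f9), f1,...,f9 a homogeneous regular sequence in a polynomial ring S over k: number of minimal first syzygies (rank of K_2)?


Regular sequence => Koszul complex is the minimal free resolution.
Syz_1 minimally generated by Koszul relations f_i*e_j - f_j*e_i (i<j): mu(Syz_1) = beta_2 = C(m,2) = m(m-1)/2
m=9
9*8/2 = 36


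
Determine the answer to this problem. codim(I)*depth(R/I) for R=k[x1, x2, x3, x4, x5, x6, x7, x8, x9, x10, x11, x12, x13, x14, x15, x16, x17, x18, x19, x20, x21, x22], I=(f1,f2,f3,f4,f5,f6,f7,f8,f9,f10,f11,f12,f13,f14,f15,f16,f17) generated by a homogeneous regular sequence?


codim=17, depth=dim(R/I)=22-17=5
Product=17*5=85


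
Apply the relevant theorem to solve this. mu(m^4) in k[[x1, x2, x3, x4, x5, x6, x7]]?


C(n+d-1,d)=C(10,4)=210


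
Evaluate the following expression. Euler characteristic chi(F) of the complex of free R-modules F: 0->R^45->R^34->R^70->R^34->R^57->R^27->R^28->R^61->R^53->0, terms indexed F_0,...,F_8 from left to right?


chi = sum (-1)^i * rank:
(-1)^0*45=45
(-1)^1*34=-34
(-1)^2*70=70
(-1)^3*34=-34
(-1)^4*57=57
(-1)^5*27=-27
(-1)^6*28=28
(-1)^7*61=-61
(-1)^8*53=53
chi=97


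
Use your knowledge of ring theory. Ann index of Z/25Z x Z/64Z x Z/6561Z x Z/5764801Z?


Exponent = lcm of the cyclic orders; pairwise coprime => product.
5^2*2^6*3^8*7^8=25*64*6561*5764801=60516574977600


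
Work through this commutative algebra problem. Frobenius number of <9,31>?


gcd(9,31)=1 => F=ab-a-b=9*31-9-31=279-40=239


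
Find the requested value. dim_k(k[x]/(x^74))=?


Basis: 1,x,...,x^73
dim=74


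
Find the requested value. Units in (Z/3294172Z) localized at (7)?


Local ring = Z/823543Z.
phi(823543) = 7^6*(7-1) = 705894


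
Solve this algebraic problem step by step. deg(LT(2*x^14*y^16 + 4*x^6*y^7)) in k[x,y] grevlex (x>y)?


LT: 2*x^14*y^16
deg_x=14, deg_y=16
Total=14+16=30


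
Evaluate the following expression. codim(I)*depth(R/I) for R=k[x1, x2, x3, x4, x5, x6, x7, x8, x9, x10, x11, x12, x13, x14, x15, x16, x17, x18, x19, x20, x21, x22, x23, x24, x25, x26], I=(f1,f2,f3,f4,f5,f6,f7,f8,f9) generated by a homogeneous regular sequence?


codim=9, depth=dim(R/I)=26-9=17
Product=9*17=153


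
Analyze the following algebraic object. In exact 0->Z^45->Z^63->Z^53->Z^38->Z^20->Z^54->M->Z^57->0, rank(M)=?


Alt sum=0:
(-1)^0*45 + (-1)^1*63 + (-1)^2*53 + (-1)^3*38 + (-1)^4*20 + (-1)^5*54 + (-1)^6*? + (-1)^7*57=0
rank(M)=94


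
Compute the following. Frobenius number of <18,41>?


gcd(18,41)=1 => F=ab-a-b=18*41-18-41=738-59=679


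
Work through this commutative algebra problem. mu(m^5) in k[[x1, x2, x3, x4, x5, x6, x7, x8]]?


C(n+d-1,d)=C(12,5)=792


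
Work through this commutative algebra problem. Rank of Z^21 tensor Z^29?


rank(M(x)N) = rank(M)*rank(N)
21*29 = 609


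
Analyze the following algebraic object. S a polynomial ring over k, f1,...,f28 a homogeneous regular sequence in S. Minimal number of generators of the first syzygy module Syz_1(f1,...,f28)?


Regular sequence => Koszul complex is the minimal free resolution.
Syz_1 minimally generated by Koszul relations f_i*e_j - f_j*e_i (i<j): mu(Syz_1) = beta_2 = C(m,2) = m(m-1)/2
m=28
28*27/2 = 378


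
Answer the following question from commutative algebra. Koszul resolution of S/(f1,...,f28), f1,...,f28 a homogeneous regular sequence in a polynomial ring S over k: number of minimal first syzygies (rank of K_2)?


Regular sequence => Koszul complex is the minimal free resolution.
Syz_1 minimally generated by Koszul relations f_i*e_j - f_j*e_i (i<j): mu(Syz_1) = beta_2 = C(m,2) = m(m-1)/2
m=28
28*27/2 = 378


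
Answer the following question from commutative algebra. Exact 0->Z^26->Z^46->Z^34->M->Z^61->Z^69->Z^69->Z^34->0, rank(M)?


Alt sum=0:
(-1)^0*26 + (-1)^1*46 + (-1)^2*34 + (-1)^3*? + (-1)^4*61 + (-1)^5*69 + (-1)^6*69 + (-1)^7*34=0
rank(M)=41


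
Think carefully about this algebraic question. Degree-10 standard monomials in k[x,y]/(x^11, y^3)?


k[x,y], I = (x^11, y^3), d = 10
Need i < 11 and d-i < 3.
Range: 8 <= i <= 10.
H(10) = 3


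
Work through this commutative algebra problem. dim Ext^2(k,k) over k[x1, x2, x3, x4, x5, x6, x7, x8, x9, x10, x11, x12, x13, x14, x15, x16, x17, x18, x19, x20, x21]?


C(n,i)=C(21,2)=210


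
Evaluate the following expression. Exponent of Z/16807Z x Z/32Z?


Exponent = lcm of the cyclic orders; pairwise coprime => product.
7^5*2^5=16807*32=537824


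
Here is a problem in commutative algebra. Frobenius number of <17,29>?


gcd(17,29)=1 => F=ab-a-b=17*29-17-29=493-46=447


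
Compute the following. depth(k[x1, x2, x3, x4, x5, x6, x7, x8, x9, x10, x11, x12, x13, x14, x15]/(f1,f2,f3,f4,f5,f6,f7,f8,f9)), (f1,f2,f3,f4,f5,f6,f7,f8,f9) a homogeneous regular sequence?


depth(R)=15
depth(R/I)=15-9=6


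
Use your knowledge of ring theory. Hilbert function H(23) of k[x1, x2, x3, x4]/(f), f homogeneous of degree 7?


C(26,3)-C(19,3)=2600-969=1631


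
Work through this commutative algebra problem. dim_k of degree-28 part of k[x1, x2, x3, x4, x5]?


C(d+n-1,n-1)=C(32,4)=35960


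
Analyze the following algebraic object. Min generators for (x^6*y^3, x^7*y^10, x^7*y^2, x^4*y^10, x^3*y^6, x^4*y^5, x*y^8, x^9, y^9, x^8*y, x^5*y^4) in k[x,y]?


Remove redundant (divisible by others).
x^4*y^10 redundant.
x^7*y^10 redundant.
Min: x^9, x^8*y, x^7*y^2, x^6*y^3, x^5*y^4, x^4*y^5, x^3*y^6, x*y^8, y^9
Count=9


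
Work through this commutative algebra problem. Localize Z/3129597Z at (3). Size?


3-primary part: 3129597=3^10*53
Size=3^10=59049


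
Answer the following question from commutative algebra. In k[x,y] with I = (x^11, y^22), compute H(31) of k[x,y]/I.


k[x,y], I = (x^11, y^22), d = 31
Need i < 11 and d-i < 22.
Range: 10 <= i <= 10.
H(31) = 1


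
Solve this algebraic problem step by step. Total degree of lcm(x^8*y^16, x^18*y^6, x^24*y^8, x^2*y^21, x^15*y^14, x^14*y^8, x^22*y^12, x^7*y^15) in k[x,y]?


lcm = componentwise max:
x: max(8,18,24,2,15,14,22,7)=24
y: max(16,6,8,21,14,8,12,15)=21
Total=24+21=45


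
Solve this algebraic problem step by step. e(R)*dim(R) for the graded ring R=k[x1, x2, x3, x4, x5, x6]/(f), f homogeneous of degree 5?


e(R)=deg(f)=5, dim(R)=6-1=5
e*dim=5*5=25


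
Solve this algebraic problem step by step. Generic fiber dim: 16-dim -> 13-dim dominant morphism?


dim(fiber)=dim(X)-dim(Y)=16-13=3


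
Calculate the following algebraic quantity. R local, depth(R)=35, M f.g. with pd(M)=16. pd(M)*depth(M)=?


pd+depth=35
depth=35-16=19
pd*depth=16*19=304


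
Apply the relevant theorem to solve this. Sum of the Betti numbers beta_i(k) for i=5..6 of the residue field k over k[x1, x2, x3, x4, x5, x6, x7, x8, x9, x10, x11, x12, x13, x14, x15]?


Koszul resolution: beta_i(k)=C(n,i), n=15
C(15,5)=3003, C(15,6)=5005
Sum=8008


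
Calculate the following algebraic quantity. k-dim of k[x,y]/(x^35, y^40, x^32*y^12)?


k[x,y]/I, I = (x^35, y^40, x^32*y^12)
Rect: 35x40=1400. Corner: (35-32)x(40-12)=84.
dim = 1400-84 = 1316


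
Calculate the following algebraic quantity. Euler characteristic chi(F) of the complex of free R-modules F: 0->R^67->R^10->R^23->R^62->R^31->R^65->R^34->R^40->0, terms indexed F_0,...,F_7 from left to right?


chi = sum (-1)^i * rank:
(-1)^0*67=67
(-1)^1*10=-10
(-1)^2*23=23
(-1)^3*62=-62
(-1)^4*31=31
(-1)^5*65=-65
(-1)^6*34=34
(-1)^7*40=-40
chi=-22


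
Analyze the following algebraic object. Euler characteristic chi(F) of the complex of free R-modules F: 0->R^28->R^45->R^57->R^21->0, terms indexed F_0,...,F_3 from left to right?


chi = sum (-1)^i * rank:
(-1)^0*28=28
(-1)^1*45=-45
(-1)^2*57=57
(-1)^3*21=-21
chi=19


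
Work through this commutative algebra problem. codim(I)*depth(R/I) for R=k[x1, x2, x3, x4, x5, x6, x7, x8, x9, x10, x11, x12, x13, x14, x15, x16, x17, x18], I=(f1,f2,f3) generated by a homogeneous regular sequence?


codim=3, depth=dim(R/I)=18-3=15
Product=3*15=45


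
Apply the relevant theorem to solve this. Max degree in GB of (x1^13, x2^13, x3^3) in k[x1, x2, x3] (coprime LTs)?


Pure powers, coprime LTs => already GB.
Degrees: 13, 13, 3
Max=13


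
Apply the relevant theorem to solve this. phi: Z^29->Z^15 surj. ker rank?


rank(ker) = 29-15 = 14


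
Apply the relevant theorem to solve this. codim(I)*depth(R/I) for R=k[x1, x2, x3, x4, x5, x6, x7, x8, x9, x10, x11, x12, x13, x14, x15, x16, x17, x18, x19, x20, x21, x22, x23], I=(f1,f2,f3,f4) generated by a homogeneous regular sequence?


codim=4, depth=dim(R/I)=23-4=19
Product=4*19=76


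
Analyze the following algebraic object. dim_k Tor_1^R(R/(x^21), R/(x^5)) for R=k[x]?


Tor_1(R/I,R/J)=(I cap J)/IJ=(x^21)/(x^26)
dim=26-21=min(21,5)=5


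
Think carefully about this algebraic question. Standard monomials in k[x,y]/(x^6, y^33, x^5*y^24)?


k[x,y]/I, I = (x^6, y^33, x^5*y^24)
Rect: 6x33=198. Corner: (6-5)x(33-24)=9.
dim = 198-9 = 189


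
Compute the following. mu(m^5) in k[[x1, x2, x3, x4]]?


C(n+d-1,d)=C(8,5)=56


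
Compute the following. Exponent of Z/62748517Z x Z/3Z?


Exponent = lcm of the cyclic orders; pairwise coprime => product.
13^7*3^1=62748517*3=188245551


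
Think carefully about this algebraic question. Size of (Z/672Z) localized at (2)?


2-primary part: 672=2^5*21
Size=2^5=32


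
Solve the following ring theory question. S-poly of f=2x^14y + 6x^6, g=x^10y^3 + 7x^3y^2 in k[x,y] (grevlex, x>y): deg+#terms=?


LT(f)=2x^14y, LT(g)=x^10y^3
lcm(LM)=x^14y^3
S(f,g) (scaled by 2 to clear denominators) = y^2*f - 2x^4*g = -14x^7y^2 + 6x^6y^2
2 terms, deg 9.
9+2=11


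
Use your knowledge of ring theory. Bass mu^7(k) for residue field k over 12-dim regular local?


C(n,i)=C(12,7)=792


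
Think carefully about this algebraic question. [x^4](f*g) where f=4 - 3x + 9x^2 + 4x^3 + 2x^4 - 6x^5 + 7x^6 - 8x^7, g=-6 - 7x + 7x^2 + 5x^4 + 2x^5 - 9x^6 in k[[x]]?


[x^4] = sum a_i*b_j, i+j=4
  4*5=20
  9*7=63
  4*-7=-28
  2*-6=-12
Sum=43


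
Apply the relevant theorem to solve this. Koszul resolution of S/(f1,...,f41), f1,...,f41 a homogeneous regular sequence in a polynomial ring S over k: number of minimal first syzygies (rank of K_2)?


Regular sequence => Koszul complex is the minimal free resolution.
Syz_1 minimally generated by Koszul relations f_i*e_j - f_j*e_i (i<j): mu(Syz_1) = beta_2 = C(m,2) = m(m-1)/2
m=41
41*40/2 = 820


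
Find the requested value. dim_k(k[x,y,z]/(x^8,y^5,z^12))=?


Basis: x^iy^jz^k, i<8,j<5,k<12
8*5*12=480


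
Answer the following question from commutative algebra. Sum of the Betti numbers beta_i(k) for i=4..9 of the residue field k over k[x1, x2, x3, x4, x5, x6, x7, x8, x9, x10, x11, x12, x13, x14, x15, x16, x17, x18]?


Koszul resolution: beta_i(k)=C(n,i), n=18
C(18,4)=3060, C(18,5)=8568, C(18,6)=18564, C(18,7)=31824, C(18,8)=43758, C(18,9)=48620
Sum=154394


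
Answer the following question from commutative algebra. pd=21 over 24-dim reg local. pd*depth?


pd+depth=24
depth=24-21=3
pd*depth=21*3=63


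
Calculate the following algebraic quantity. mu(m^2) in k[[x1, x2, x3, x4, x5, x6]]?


C(n+d-1,d)=C(7,2)=21


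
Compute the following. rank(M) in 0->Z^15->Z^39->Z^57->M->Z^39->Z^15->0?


Alt sum=0:
(-1)^0*15 + (-1)^1*39 + (-1)^2*57 + (-1)^3*? + (-1)^4*39 + (-1)^5*15=0
rank(M)=57


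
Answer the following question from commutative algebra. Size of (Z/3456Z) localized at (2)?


2-primary part: 3456=2^7*27
Size=2^7=128


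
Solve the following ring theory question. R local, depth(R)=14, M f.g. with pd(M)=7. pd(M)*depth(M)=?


pd+depth=14
depth=14-7=7
pd*depth=7*7=49


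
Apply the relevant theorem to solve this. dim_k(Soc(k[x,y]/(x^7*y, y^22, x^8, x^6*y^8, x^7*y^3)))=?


Socle = ann(m) = span of standard monomials u with x*u, y*u in I (staircase corners).
Redundant generators: x^7*y^3
Minimal generators: x^8, x^7*y, x^6*y^8, y^22
Corners: x^5y^21, x^6y^7, x^7
Socle dim=3


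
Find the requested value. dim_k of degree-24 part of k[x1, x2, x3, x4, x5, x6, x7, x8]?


C(d+n-1,n-1)=C(31,7)=2629575


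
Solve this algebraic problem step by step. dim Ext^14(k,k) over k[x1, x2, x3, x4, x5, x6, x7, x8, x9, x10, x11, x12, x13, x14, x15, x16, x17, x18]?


C(n,i)=C(18,14)=3060


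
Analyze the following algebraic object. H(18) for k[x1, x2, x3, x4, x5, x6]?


C(d+n-1,n-1)=C(23,5)=33649


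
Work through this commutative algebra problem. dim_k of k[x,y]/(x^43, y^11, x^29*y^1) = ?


k[x,y]/I, I = (x^43, y^11, x^29*y^1)
Rect: 43x11=473. Corner: (43-29)x(11-1)=140.
dim = 473-140 = 333


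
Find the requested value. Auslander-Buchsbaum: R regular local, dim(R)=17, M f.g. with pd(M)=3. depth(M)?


pd+depth=depth(R)=17
depth=17-3=14


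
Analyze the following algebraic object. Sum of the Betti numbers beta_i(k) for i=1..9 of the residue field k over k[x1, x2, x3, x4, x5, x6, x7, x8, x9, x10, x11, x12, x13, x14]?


Koszul resolution: beta_i(k)=C(n,i), n=14
C(14,1)=14, C(14,2)=91, C(14,3)=364, C(14,4)=1001, C(14,5)=2002, C(14,6)=3003, C(14,7)=3432, C(14,8)=3003, C(14,9)=2002
Sum=14912


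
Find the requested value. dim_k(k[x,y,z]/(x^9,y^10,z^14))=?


Basis: x^iy^jz^k, i<9,j<10,k<14
9*10*14=1260


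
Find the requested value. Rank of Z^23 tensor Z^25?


rank(M(x)N) = rank(M)*rank(N)
23*25 = 575


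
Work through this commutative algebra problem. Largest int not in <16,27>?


gcd(16,27)=1 => F=ab-a-b=16*27-16-27=432-43=389


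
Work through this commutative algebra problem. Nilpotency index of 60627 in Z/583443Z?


60627^k mod 583443:
k=1: 60627
k=2: 525672
k=3: 509355
k=4: 194481
k=5: 0
First zero at k = 5


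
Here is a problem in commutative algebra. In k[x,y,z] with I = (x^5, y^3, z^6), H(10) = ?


Need i<5, j<3, k<6 with i+j+k=10.
For each i, j ranges over max(0,10-i-5)..min(2,10-i):
  i=0: j in [5,2] -> 0
  i=1: j in [4,2] -> 0
  i=2: j in [3,2] -> 0
  i=3: j in [2,2] -> 1
  i=4: j in [1,2] -> 2
H(10) = 0+0+0+1+2 = 3


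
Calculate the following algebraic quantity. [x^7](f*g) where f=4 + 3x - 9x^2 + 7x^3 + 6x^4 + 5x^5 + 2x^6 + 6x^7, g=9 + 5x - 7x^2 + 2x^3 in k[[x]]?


[x^7] = sum a_i*b_j, i+j=7
  6*2=12
  5*-7=-35
  2*5=10
  6*9=54
Sum=41


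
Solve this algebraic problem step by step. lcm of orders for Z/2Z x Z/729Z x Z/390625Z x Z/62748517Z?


Exponent = lcm of the cyclic orders; pairwise coprime => product.
2^1*3^6*5^8*13^7=2*729*390625*62748517=35737241322656250


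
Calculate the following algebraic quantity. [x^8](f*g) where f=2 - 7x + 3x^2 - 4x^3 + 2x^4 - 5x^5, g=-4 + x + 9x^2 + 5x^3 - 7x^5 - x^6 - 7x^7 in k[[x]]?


[x^8] = sum a_i*b_j, i+j=8
  -7*-7=49
  3*-1=-3
  -4*-7=28
  -5*5=-25
Sum=49


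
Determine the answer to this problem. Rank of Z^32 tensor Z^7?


rank(M(x)N) = rank(M)*rank(N)
32*7 = 224


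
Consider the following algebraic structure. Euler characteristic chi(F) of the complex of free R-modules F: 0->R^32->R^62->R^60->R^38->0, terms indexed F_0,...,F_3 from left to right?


chi = sum (-1)^i * rank:
(-1)^0*32=32
(-1)^1*62=-62
(-1)^2*60=60
(-1)^3*38=-38
chi=-8


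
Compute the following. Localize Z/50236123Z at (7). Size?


7-primary part: 50236123=7^7*61
Size=7^7=823543


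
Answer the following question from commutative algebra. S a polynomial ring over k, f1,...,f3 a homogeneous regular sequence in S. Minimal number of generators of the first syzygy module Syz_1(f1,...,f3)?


Regular sequence => Koszul complex is the minimal free resolution.
Syz_1 minimally generated by Koszul relations f_i*e_j - f_j*e_i (i<j): mu(Syz_1) = beta_2 = C(m,2) = m(m-1)/2
m=3
3*2/2 = 3


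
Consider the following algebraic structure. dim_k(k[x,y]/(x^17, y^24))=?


Basis: x^i*y^j, i<17, j<24
17*24=408


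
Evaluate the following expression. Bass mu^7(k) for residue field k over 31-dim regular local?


C(n,i)=C(31,7)=2629575


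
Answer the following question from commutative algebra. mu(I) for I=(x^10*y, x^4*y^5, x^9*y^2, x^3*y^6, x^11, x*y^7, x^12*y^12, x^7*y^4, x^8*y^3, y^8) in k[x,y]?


Remove redundant (divisible by others).
x^12*y^12 redundant.
Min: x^11, x^10*y, x^9*y^2, x^8*y^3, x^7*y^4, x^4*y^5, x^3*y^6, x*y^7, y^8
Count=9


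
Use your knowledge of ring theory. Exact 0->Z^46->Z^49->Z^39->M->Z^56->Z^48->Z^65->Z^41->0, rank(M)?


Alt sum=0:
(-1)^0*46 + (-1)^1*49 + (-1)^2*39 + (-1)^3*? + (-1)^4*56 + (-1)^5*48 + (-1)^6*65 + (-1)^7*41=0
rank(M)=68


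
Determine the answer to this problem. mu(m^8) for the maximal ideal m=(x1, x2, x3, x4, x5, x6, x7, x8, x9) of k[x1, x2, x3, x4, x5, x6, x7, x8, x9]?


Graded Nakayama: mu(m^d) = dim_k (m^d/m^(d+1)) = #degree-8 monomials in 9 vars
C(n+d-1,d)=C(16,8)=12870


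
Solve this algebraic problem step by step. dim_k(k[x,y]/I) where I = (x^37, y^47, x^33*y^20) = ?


k[x,y]/I, I = (x^37, y^47, x^33*y^20)
Rect: 37x47=1739. Corner: (37-33)x(47-20)=108.
dim = 1739-108 = 1631


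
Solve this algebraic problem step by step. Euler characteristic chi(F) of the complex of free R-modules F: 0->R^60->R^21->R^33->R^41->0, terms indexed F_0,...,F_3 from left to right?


chi = sum (-1)^i * rank:
(-1)^0*60=60
(-1)^1*21=-21
(-1)^2*33=33
(-1)^3*41=-41
chi=31


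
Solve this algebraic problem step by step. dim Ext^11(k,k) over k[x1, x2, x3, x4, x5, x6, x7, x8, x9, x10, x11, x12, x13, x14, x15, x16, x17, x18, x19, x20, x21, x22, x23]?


C(n,i)=C(23,11)=1352078


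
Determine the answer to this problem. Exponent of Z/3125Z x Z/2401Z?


Exponent = lcm of the cyclic orders; pairwise coprime => product.
5^5*7^4=3125*2401=7503125


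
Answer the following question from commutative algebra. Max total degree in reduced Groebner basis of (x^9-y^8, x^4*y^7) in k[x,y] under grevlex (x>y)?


LT(f1)=x^9, LT(f2)=x^4y^7, lcm=x^9y^7
S(f1,f2) = y^7*f1 - x^5*f2 = -y^15
Reduced GB = {f1, f2, y^15}; degrees 9, 11, 15
Max = 15


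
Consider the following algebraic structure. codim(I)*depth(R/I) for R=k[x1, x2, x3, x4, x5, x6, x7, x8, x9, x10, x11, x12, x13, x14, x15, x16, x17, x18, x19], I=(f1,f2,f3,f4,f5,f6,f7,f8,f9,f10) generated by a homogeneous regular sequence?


codim=10, depth=dim(R/I)=19-10=9
Product=10*9=90


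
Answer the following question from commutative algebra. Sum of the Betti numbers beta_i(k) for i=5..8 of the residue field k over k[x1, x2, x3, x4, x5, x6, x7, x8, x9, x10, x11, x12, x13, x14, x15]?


Koszul resolution: beta_i(k)=C(n,i), n=15
C(15,5)=3003, C(15,6)=5005, C(15,7)=6435, C(15,8)=6435
Sum=20878


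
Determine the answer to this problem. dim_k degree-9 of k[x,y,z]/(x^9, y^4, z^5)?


Need i<9, j<4, k<5 with i+j+k=9.
For each i, j ranges over max(0,9-i-4)..min(3,9-i):
  i=0: j in [5,3] -> 0
  i=1: j in [4,3] -> 0
  i=2: j in [3,3] -> 1
  i=3: j in [2,3] -> 2
  i=4: j in [1,3] -> 3
  i=5: j in [0,3] -> 4
  i=6: j in [0,3] -> 4
  i=7: j in [0,2] -> 3
  i=8: j in [0,1] -> 2
H(9) = 0+0+1+2+3+4+4+3+2 = 19


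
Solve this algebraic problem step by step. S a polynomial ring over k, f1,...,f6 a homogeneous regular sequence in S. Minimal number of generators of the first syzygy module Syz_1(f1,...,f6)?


Regular sequence => Koszul complex is the minimal free resolution.
Syz_1 minimally generated by Koszul relations f_i*e_j - f_j*e_i (i<j): mu(Syz_1) = beta_2 = C(m,2) = m(m-1)/2
m=6
6*5/2 = 15


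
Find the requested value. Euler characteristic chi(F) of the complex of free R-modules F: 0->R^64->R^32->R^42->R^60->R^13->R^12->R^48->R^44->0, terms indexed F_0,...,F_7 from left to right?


chi = sum (-1)^i * rank:
(-1)^0*64=64
(-1)^1*32=-32
(-1)^2*42=42
(-1)^3*60=-60
(-1)^4*13=13
(-1)^5*12=-12
(-1)^6*48=48
(-1)^7*44=-44
chi=19


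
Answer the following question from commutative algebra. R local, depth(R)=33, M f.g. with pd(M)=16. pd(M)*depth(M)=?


pd+depth=33
depth=33-16=17
pd*depth=16*17=272


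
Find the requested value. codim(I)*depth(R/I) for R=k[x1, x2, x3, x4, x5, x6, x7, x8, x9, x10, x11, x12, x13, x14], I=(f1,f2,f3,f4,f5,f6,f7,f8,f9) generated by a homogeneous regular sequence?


codim=9, depth=dim(R/I)=14-9=5
Product=9*5=45


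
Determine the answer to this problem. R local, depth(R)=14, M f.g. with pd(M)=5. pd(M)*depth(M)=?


pd+depth=14
depth=14-5=9
pd*depth=5*9=45


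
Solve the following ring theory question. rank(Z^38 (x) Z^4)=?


rank(M(x)N) = rank(M)*rank(N)
38*4 = 152


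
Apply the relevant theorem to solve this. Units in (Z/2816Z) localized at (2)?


Local ring = Z/256Z.
phi(256) = 2^7*(2-1) = 128


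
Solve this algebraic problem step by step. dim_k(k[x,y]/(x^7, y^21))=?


Basis: x^i*y^j, i<7, j<21
7*21=147


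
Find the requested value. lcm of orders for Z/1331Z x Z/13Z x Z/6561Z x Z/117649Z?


Exponent = lcm of the cyclic orders; pairwise coprime => product.
11^3*13^1*3^8*7^6=1331*13*6561*117649=13356100724967


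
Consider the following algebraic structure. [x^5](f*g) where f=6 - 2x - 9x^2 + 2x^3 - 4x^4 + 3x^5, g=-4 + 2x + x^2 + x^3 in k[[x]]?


[x^5] = sum a_i*b_j, i+j=5
  -9*1=-9
  2*1=2
  -4*2=-8
  3*-4=-12
Sum=-27


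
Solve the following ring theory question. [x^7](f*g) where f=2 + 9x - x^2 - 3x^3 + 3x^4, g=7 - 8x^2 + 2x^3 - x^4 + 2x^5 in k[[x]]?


[x^7] = sum a_i*b_j, i+j=7
  -1*2=-2
  -3*-1=3
  3*2=6
Sum=7


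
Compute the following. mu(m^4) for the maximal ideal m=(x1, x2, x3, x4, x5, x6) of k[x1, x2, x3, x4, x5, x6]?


Graded Nakayama: mu(m^d) = dim_k (m^d/m^(d+1)) = #degree-4 monomials in 6 vars
C(n+d-1,d)=C(9,4)=126


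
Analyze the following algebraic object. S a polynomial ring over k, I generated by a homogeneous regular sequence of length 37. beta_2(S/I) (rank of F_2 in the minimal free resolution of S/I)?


Regular sequence => Koszul complex is the minimal free resolution.
Syz_1 minimally generated by Koszul relations f_i*e_j - f_j*e_i (i<j): mu(Syz_1) = beta_2 = C(m,2) = m(m-1)/2
m=37
37*36/2 = 666


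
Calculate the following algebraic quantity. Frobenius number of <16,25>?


gcd(16,25)=1 => F=ab-a-b=16*25-16-25=400-41=359


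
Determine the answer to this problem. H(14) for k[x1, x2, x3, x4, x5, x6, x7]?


C(d+n-1,n-1)=C(20,6)=38760


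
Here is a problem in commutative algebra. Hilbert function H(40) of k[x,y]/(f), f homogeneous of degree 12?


H(t)=d for t>=d-1.
d=12, t=40
H(40)=12


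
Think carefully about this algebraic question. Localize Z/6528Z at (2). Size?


2-primary part: 6528=2^7*51
Size=2^7=128


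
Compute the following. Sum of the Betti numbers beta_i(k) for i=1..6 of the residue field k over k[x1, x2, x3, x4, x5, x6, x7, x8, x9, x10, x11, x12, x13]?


Koszul resolution: beta_i(k)=C(n,i), n=13
C(13,1)=13, C(13,2)=78, C(13,3)=286, C(13,4)=715, C(13,5)=1287, C(13,6)=1716
Sum=4095


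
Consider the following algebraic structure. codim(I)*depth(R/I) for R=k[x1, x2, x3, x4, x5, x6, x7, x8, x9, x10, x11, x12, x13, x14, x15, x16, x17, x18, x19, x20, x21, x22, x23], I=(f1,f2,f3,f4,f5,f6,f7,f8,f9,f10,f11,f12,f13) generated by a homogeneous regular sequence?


codim=13, depth=dim(R/I)=23-13=10
Product=13*10=130


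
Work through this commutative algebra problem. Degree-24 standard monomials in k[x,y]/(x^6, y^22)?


k[x,y], I = (x^6, y^22), d = 24
Need i < 6 and d-i < 22.
Range: 3 <= i <= 5.
H(24) = 3


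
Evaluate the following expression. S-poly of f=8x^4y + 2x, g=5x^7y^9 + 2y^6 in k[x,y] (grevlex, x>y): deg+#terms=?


LT(f)=8x^4y, LT(g)=5x^7y^9
lcm(LM)=x^7y^9
S(f,g) (scaled by 40 to clear denominators) = 5x^3y^8*f - 8*g = 10x^4y^8 - 16y^6
2 terms, deg 12.
12+2=14


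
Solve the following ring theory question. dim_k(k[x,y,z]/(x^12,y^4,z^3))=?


Basis: x^iy^jz^k, i<12,j<4,k<3
12*4*3=144


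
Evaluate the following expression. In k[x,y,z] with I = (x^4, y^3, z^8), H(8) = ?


Need i<4, j<3, k<8 with i+j+k=8.
For each i, j ranges over max(0,8-i-7)..min(2,8-i):
  i=0: j in [1,2] -> 2
  i=1: j in [0,2] -> 3
  i=2: j in [0,2] -> 3
  i=3: j in [0,2] -> 3
H(8) = 2+3+3+3 = 11


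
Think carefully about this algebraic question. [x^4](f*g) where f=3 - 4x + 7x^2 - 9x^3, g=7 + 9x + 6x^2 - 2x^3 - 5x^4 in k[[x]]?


[x^4] = sum a_i*b_j, i+j=4
  3*-5=-15
  -4*-2=8
  7*6=42
  -9*9=-81
Sum=-46


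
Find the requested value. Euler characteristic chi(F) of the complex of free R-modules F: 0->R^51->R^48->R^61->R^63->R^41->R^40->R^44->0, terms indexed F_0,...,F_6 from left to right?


chi = sum (-1)^i * rank:
(-1)^0*51=51
(-1)^1*48=-48
(-1)^2*61=61
(-1)^3*63=-63
(-1)^4*41=41
(-1)^5*40=-40
(-1)^6*44=44
chi=46


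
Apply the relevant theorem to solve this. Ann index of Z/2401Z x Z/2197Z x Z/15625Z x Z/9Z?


Exponent = lcm of the cyclic orders; pairwise coprime => product.
7^4*13^3*5^6*3^2=2401*2197*15625*9=741796453125


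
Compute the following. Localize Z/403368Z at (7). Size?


7-primary part: 403368=7^5*24
Size=7^5=16807


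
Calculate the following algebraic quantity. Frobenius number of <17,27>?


gcd(17,27)=1 => F=ab-a-b=17*27-17-27=459-44=415


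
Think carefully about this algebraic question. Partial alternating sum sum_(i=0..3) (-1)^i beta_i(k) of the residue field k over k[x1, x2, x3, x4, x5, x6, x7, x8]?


Koszul resolution: beta_i(k)=C(n,i), n=8
sum_(i=0..p) (-1)^i C(n,i) = (-1)^p C(n-1,p)
(-1)^3*C(7,3) = (-1)^3*35 = -35


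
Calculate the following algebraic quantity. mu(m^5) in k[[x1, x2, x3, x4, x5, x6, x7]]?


C(n+d-1,d)=C(11,5)=462


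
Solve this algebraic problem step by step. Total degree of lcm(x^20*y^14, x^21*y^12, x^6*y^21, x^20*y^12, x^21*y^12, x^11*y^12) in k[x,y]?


lcm = componentwise max:
x: max(20,21,6,20,21,11)=21
y: max(14,12,21,12,12,12)=21
Total=21+21=42


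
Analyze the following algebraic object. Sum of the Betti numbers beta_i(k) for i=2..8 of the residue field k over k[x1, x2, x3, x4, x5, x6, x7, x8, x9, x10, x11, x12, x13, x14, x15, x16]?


Koszul resolution: beta_i(k)=C(n,i), n=16
C(16,2)=120, C(16,3)=560, C(16,4)=1820, C(16,5)=4368, C(16,6)=8008, C(16,7)=11440, C(16,8)=12870
Sum=39186


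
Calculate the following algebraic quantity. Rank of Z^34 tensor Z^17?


rank(M(x)N) = rank(M)*rank(N)
34*17 = 578


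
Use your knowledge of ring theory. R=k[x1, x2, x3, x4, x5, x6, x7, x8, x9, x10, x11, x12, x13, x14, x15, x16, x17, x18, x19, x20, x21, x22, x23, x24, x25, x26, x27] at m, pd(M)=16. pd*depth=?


pd+depth=27
depth=27-16=11
pd*depth=16*11=176


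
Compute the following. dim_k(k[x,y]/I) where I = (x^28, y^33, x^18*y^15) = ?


k[x,y]/I, I = (x^28, y^33, x^18*y^15)
Rect: 28x33=924. Corner: (28-18)x(33-15)=180.
dim = 924-180 = 744


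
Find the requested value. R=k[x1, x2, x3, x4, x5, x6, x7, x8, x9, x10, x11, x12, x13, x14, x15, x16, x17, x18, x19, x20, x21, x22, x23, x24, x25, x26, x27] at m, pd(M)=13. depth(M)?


pd+depth=depth(R)=27
depth=27-13=14


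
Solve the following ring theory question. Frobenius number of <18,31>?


gcd(18,31)=1 => F=ab-a-b=18*31-18-31=558-49=509


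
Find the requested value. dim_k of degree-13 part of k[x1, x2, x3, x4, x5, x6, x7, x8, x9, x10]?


C(d+n-1,n-1)=C(22,9)=497420


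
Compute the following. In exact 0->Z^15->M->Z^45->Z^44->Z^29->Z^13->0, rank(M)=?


Alt sum=0:
(-1)^0*15 + (-1)^1*? + (-1)^2*45 + (-1)^3*44 + (-1)^4*29 + (-1)^5*13=0
rank(M)=32


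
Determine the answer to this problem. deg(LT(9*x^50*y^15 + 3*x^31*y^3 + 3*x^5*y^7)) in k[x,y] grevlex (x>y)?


LT: 9*x^50*y^15
deg_x=50, deg_y=15
Total=50+15=65


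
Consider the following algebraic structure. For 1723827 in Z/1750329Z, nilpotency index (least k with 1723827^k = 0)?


1723827^k mod 1750329:
k=1: 1723827
k=2: 474075
k=3: 1676241
k=4: 1361367
k=5: 583443
k=6: 0
First zero at k = 6


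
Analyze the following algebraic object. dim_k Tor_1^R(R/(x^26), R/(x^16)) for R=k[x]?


Tor_1(R/I,R/J)=(I cap J)/IJ=(x^26)/(x^42)
dim=42-26=min(26,16)=16


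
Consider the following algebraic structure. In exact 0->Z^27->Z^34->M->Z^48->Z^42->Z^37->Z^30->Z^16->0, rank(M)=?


Alt sum=0:
(-1)^0*27 + (-1)^1*34 + (-1)^2*? + (-1)^3*48 + (-1)^4*42 + (-1)^5*37 + (-1)^6*30 + (-1)^7*16=0
rank(M)=36


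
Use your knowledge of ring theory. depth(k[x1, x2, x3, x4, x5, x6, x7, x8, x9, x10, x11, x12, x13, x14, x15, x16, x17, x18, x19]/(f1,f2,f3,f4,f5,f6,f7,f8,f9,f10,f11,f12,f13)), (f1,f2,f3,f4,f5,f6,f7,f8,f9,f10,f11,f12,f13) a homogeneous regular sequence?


depth(R)=19
depth(R/I)=19-13=6


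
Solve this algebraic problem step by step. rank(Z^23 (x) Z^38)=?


rank(M(x)N) = rank(M)*rank(N)
23*38 = 874


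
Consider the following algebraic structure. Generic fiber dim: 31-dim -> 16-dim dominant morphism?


dim(fiber)=dim(X)-dim(Y)=31-16=15


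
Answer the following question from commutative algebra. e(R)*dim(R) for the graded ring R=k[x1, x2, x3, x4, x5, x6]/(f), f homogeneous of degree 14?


e(R)=deg(f)=14, dim(R)=6-1=5
e*dim=14*5=70


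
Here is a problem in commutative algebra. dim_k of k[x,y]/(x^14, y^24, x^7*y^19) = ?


k[x,y]/I, I = (x^14, y^24, x^7*y^19)
Rect: 14x24=336. Corner: (14-7)x(24-19)=35.
dim = 336-35 = 301


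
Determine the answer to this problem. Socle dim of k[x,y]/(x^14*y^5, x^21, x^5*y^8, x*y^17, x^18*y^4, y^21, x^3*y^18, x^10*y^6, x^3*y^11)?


Socle = ann(m) = span of standard monomials u with x*u, y*u in I (staircase corners).
Redundant generators: x^3*y^18
Minimal generators: x^21, x^18*y^4, x^14*y^5, x^10*y^6, x^5*y^8, x^3*y^11, x*y^17, y^21
Corners: y^20, x^2y^16, x^4y^10, x^9y^7, x^13y^5, x^17y^4, x^20y^3
Socle dim=7


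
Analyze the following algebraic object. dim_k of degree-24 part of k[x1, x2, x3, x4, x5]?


C(d+n-1,n-1)=C(28,4)=20475


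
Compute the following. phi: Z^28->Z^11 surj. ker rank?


rank(ker) = 28-11 = 17


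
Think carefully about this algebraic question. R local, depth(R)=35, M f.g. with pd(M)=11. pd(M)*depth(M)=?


pd+depth=35
depth=35-11=24
pd*depth=11*24=264


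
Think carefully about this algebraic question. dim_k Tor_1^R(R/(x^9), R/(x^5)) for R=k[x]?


Tor_1(R/I,R/J)=(I cap J)/IJ=(x^9)/(x^14)
dim=14-9=min(9,5)=5


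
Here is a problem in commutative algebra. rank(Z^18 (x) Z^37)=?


rank(M(x)N) = rank(M)*rank(N)
18*37 = 666


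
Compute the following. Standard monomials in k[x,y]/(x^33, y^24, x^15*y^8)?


k[x,y]/I, I = (x^33, y^24, x^15*y^8)
Rect: 33x24=792. Corner: (33-15)x(24-8)=288.
dim = 792-288 = 504


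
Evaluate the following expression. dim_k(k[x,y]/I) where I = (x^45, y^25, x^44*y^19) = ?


k[x,y]/I, I = (x^45, y^25, x^44*y^19)
Rect: 45x25=1125. Corner: (45-44)x(25-19)=6.
dim = 1125-6 = 1119


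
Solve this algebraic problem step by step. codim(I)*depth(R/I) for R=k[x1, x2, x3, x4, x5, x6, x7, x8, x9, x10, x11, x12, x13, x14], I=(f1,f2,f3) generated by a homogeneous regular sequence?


codim=3, depth=dim(R/I)=14-3=11
Product=3*11=33


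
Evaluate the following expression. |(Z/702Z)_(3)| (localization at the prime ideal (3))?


3-primary part: 702=3^3*26
Size=3^3=27


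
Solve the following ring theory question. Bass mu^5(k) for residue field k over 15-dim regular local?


C(n,i)=C(15,5)=3003


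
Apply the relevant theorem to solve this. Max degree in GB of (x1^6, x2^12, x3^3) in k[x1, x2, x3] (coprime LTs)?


Pure powers, coprime LTs => already GB.
Degrees: 6, 12, 3
Max=12


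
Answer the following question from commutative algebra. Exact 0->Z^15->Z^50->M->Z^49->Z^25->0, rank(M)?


Alt sum=0:
(-1)^0*15 + (-1)^1*50 + (-1)^2*? + (-1)^3*49 + (-1)^4*25=0
rank(M)=59


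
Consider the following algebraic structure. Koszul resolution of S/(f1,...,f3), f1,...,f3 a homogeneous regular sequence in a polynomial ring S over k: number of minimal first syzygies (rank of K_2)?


Regular sequence => Koszul complex is the minimal free resolution.
Syz_1 minimally generated by Koszul relations f_i*e_j - f_j*e_i (i<j): mu(Syz_1) = beta_2 = C(m,2) = m(m-1)/2
m=3
3*2/2 = 3


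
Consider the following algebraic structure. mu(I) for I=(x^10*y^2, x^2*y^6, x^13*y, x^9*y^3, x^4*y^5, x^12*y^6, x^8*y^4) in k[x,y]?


Remove redundant (divisible by others).
x^12*y^6 redundant.
Min: x^13*y, x^10*y^2, x^9*y^3, x^8*y^4, x^4*y^5, x^2*y^6
Count=6


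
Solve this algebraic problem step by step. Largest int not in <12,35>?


gcd(12,35)=1 => F=ab-a-b=12*35-12-35=420-47=373


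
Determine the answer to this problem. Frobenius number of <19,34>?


gcd(19,34)=1 => F=ab-a-b=19*34-19-34=646-53=593


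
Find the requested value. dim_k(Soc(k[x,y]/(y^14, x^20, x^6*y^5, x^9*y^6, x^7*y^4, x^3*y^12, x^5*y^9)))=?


Socle = ann(m) = span of standard monomials u with x*u, y*u in I (staircase corners).
Redundant generators: x^9*y^6
Minimal generators: x^20, x^7*y^4, x^6*y^5, x^5*y^9, x^3*y^12, y^14
Corners: x^2y^13, x^4y^11, x^5y^8, x^6y^4, x^19y^3
Socle dim=5


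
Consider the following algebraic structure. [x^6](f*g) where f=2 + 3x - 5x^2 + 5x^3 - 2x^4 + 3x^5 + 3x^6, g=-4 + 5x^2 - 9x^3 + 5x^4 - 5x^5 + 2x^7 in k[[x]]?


[x^6] = sum a_i*b_j, i+j=6
  3*-5=-15
  -5*5=-25
  5*-9=-45
  -2*5=-10
  3*-4=-12
Sum=-107


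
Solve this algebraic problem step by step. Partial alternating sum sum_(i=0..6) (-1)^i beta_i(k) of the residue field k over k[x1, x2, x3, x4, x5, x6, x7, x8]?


Koszul resolution: beta_i(k)=C(n,i), n=8
sum_(i=0..p) (-1)^i C(n,i) = (-1)^p C(n-1,p)
(-1)^6*C(7,6) = (-1)^6*7 = 7


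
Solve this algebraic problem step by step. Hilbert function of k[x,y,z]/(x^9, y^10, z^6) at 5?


Need i<9, j<10, k<6 with i+j+k=5.
For each i, j ranges over max(0,5-i-5)..min(9,5-i):
  i=0: j in [0,5] -> 6
  i=1: j in [0,4] -> 5
  i=2: j in [0,3] -> 4
  i=3: j in [0,2] -> 3
  i=4: j in [0,1] -> 2
  i=5: j in [0,0] -> 1
H(5) = 6+5+4+3+2+1 = 21


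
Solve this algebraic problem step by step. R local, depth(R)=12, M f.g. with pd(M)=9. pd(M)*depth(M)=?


pd+depth=12
depth=12-9=3
pd*depth=9*3=27
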